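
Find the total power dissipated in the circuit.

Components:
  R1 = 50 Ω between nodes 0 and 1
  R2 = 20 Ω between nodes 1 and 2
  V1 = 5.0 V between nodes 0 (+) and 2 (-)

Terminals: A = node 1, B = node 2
Nodal analysis, taking node 2 as the 0 V reference.
Source V1 fixes V_0 = 5 V.
KCL at each unknown node (sum of currents leaving = 0; resistances in Ω):
  Node 1: (V_1 - 5)/50 + (V_1 - 0)/20 = 0
Collecting terms: 0.07 × V_1 = 0.1  =>  V_1 = 1.429 V
Power in each resistor, P = (ΔV)²/R:
  P_R1 = (5 - 1.429)²/50 = 0.2551 W
  P_R2 = (1.429 - 0)²/20 = 0.102 W
P_total = P_R1 + P_R2 = 0.3571 W

Final answer: 0.3571 W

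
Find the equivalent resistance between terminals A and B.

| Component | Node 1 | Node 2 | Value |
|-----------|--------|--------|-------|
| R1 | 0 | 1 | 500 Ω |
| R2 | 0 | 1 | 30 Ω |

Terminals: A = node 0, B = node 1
Reduce the network between node 0 (A) and node 1 (B) by series/parallel combination:
  Rp1 = R1 ‖ R2 (parallel, both between nodes 0 and 1) = 1/(1/500 + 1/30) = 28.3 Ω
R_eq = 28.3 Ω

Final answer: 28.3 Ω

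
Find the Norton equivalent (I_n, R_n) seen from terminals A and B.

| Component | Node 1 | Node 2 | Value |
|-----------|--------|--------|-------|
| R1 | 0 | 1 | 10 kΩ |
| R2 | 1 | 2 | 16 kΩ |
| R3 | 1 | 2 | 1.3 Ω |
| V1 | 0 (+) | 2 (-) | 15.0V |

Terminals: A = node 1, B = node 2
Find the Thévenin equivalent first; then I_n = V_th/R_th and R_n = R_th.
Step 1 — V_th is the open-circuit voltage V_A - V_B (nothing connected across the terminals).
Nodal analysis, taking node 2 as the 0 V reference.
Source V1 fixes V_0 = 15 V.
KCL at each unknown node (sum of currents leaving = 0; resistances in Ω):
  Node 1: (V_1 - 15)/10000 + (V_1 - 0)/16000 + (V_1 - 0)/1.3 = 0
Collecting terms: 0.7694 × V_1 = 0.0015  =>  V_1 = 0.00195 V
V_th = V_1 - V_2 = 0.00195 - 0 = 0.00195 V
Step 2 — R_th: zero the source — replace V1 by a short circuit (node 2 merges into node 0) — and find the resistance seen between A (node 1) and B (node 0).
Reduce the network between node 1 (A) and node 0 (B) by series/parallel combination:
  Rp1 = R1 ‖ R2 ‖ R3 (parallel, all between nodes 0 and 1) = 1/(1/10000 + 1/16000 + 1/1.3) = 1.3 Ω
R_th = 1.3 Ω
I_n = V_th/R_th = 0.00195/1.3 = 0.0015 A, and R_n = R_th = 1.3 Ω

Final answer: I_n = 0.0015 A, R_n = 1.3 Ω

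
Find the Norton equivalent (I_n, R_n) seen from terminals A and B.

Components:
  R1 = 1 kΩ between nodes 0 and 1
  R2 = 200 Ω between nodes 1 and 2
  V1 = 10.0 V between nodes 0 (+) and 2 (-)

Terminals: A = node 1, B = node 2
Find the Thévenin equivalent first; then I_n = V_th/R_th and R_n = R_th.
Step 1 — V_th is the open-circuit voltage V_A - V_B (nothing connected across the terminals).
Nodal analysis, taking node 2 as the 0 V reference.
Source V1 fixes V_0 = 10 V.
KCL at each unknown node (sum of currents leaving = 0; resistances in Ω):
  Node 1: (V_1 - 10)/1000 + (V_1 - 0)/200 = 0
Collecting terms: 0.006 × V_1 = 0.01  =>  V_1 = 1.667 V
V_th = V_1 - V_2 = 1.667 - 0 = 1.667 V
Step 2 — R_th: zero the source — replace V1 by a short circuit (node 2 merges into node 0) — and find the resistance seen between A (node 1) and B (node 0).
Reduce the network between node 1 (A) and node 0 (B) by series/parallel combination:
  Rp1 = R1 ‖ R2 (parallel, both between nodes 0 and 1) = 1/(1/1000 + 1/200) = 166.7 Ω
R_th = 166.7 Ω
I_n = V_th/R_th = 1.667/166.7 = 0.01 A, and R_n = R_th = 166.7 Ω

Final answer: I_n = 0.01 A, R_n = 166.7 Ω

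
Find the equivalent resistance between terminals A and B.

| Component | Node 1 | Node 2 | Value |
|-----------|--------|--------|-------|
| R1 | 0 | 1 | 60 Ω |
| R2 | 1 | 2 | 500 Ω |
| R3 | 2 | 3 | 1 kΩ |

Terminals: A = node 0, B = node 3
Reduce the network between node 0 (A) and node 3 (B) by series/parallel combination:
  Rs1 = R1 + R2 (series, joined only at node 1) = 60 + 500 = 560 Ω
  Rs2 = R3 + Rs1 (series, joined only at node 2) = 1000 + 560 = 1560 Ω
R_eq = 1.56 kΩ

Final answer: 1.56 kΩ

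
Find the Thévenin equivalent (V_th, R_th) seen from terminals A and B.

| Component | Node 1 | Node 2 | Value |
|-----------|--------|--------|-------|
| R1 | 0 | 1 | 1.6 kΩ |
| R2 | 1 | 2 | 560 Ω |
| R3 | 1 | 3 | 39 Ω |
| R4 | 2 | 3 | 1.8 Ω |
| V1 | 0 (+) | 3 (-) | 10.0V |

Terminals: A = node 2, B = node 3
Step 1 — V_th is the open-circuit voltage V_A - V_B (nothing connected across the terminals).
Nodal analysis, taking node 3 as the 0 V reference.
Source V1 fixes V_0 = 10 V.
KCL at each unknown node (sum of currents leaving = 0; resistances in Ω):
  Node 1: (V_1 - 10)/1600 + (V_1 - V_2)/560 + (V_1 - 0)/39 = 0
  Node 2: (V_2 - V_1)/560 + (V_2 - 0)/1.8 = 0
Collecting terms (coefficients in siemens):
  0.02805·V_1 - 0.001786·V_2 = 0.00625
  0.5573·V_2 - 0.001786·V_1 = 0
Determinant D = (0.02805)(0.5573) - (-0.001786)(-0.001786) = 0.01563
V_1 = [(0.00625)(0.5573) - (-0.001786)(0)]/D = 0.2228 V
V_2 = [(0.02805)(0) - (0.00625)(-0.001786)]/D = 0.000714 V
V_th = V_2 - V_3 = 0.000714 - 0 = 0.000714 V
Step 2 — R_th: zero the source — replace V1 by a short circuit (node 3 merges into node 0) — and find the resistance seen between A (node 2) and B (node 0).
Reduce the network between node 2 (A) and node 0 (B) by series/parallel combination:
  Rp1 = R1 ‖ R3 (parallel, both between nodes 0 and 1) = 1/(1/1600 + 1/39) = 38.07 Ω
  Rs1 = R2 + Rp1 (series, joined only at node 1) = 560 + 38.07 = 598.1 Ω
  Rp2 = R4 ‖ Rs1 (parallel, both between nodes 0 and 2) = 1/(1/1.8 + 1/598.1) = 1.795 Ω
R_th = 1.795 Ω

Final answer: V_th = 0.000714 V, R_th = 1.795 Ω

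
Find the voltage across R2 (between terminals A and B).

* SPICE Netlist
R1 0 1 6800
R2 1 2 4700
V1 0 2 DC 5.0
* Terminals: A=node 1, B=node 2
R1 and R2 are in series across V1 (node 0 → node 1 → node 2), and the output A–B is taken across R2, so this is a voltage divider.
Series current: I = V1/(R1 + R2) = 5/(6800 + 4700) = 5/11500 = 0.0004348 A
V_R2 = I × R2 = V1 × R2/(R1 + R2) = 5 × 4700/11500 = 2.043 V

Final answer: 2.043 V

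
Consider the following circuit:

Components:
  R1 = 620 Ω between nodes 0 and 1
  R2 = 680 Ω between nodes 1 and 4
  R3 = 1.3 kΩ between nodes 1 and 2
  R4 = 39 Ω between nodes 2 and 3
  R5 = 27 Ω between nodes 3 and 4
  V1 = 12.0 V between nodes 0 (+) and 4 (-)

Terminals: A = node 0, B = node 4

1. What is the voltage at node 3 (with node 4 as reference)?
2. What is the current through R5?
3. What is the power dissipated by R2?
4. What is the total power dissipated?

Nodal analysis, taking node 4 as the 0 V reference.
Source V1 fixes V_0 = 12 V.
KCL at each unknown node (sum of currents leaving = 0; resistances in Ω):
  Node 1: (V_1 - 12)/620 + (V_1 - 0)/680 + (V_1 - V_2)/1300 = 0
  Node 2: (V_2 - V_1)/1300 + (V_2 - V_3)/39 = 0
  Node 3: (V_3 - V_2)/39 + (V_3 - 0)/27 = 0
Collecting terms (coefficients in siemens):
  0.003853·V_1 - 0.0007692·V_2 = 0.01935
  0.02641·V_2 - 0.0007692·V_1 - 0.02564·V_3 = 0
  0.06268·V_3 - 0.02564·V_2 = 0
Solving these 3 simultaneous equations (Gaussian elimination) gives:
  V_1 = 5.073 V, V_2 = 0.2451 V, V_3 = 0.1003 V
Part 1:
  Read off the nodal solution: V_3 = 0.1003 V
Part 2:
  I_R5 = (V_3 - V_4)/R5 = (0.1003 - 0)/27 = 0.003713 A
  Magnitude: I_R5 = 0.003713 A
Part 3:
  I_R2 = (V_1 - V_4)/R2 = (5.073 - 0)/680 = 0.00746 A
  P_R2 = I_R2² × R2 = (0.00746)² × 680 = 0.03784 W
Part 4:
  Power in each resistor, P = (ΔV)²/R:
    P_R1 = (12 - 5.073)²/620 = 0.0774 W
    P_R2 = (5.073 - 0)²/680 = 0.03784 W
    P_R3 = (5.073 - 0.2451)²/1300 = 0.01793 W
    P_R4 = (0.2451 - 0.1003)²/39 = 0.0005378 W
    P_R5 = (0.1003 - 0)²/27 = 0.0003723 W
  P_total = P_R1 + P_R2 + P_R3 + P_R4 + P_R5 = 0.1341 W

Final answers:
1. V_3 = 0.1003 V
2. I_R5 = 0.003713 A
3. P_R2 = 0.03784 W
4. P_total = 0.1341 W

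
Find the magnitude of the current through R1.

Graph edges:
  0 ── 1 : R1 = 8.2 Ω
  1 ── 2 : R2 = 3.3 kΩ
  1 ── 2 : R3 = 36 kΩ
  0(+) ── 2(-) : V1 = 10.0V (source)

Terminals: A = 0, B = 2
Nodal analysis, taking node 2 as the 0 V reference.
Source V1 fixes V_0 = 10 V.
KCL at each unknown node (sum of currents leaving = 0; resistances in Ω):
  Node 1: (V_1 - 10)/8.2 + (V_1 - 0)/3300 + (V_1 - 0)/36000 = 0
Collecting terms: 0.1223 × V_1 = 1.22  =>  V_1 = 9.973 V
I_R1 = (V_0 - V_1)/R1 = (10 - 9.973)/8.2 = 0.003299 A
|I_R1| = 0.003299 A

Final answer: |I_R1| = 0.003299 A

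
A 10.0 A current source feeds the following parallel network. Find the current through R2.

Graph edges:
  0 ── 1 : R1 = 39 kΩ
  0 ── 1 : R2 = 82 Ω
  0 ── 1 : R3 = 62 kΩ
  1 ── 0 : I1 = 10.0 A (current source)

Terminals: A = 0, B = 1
All resistors sit directly between nodes 0 and 1, so they are in parallel and share one voltage V; the full source current 10 A splits among them.
1/R_par = 1/39000 + 1/82 + 1/62000 = 0.01224 S  =>  R_par = 81.72 Ω
V = I × R_par = 10 × 81.72 = 817.2 V
I_R2 = V/R2 = 817.2/82 = 9.966 A

Final answer: 9.966 A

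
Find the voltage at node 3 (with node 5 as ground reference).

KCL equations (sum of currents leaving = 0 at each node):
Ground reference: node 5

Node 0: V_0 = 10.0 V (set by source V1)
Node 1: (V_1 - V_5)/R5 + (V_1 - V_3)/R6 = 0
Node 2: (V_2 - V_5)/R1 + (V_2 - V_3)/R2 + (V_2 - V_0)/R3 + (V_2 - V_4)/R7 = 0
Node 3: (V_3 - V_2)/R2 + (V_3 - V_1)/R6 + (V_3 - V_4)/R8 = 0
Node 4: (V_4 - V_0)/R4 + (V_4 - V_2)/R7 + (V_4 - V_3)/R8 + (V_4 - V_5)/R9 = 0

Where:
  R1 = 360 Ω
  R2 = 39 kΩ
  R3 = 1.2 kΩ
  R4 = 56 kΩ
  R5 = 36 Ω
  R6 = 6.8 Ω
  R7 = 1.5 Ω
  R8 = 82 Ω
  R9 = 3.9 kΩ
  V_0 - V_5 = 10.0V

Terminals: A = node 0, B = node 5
Nodal analysis, taking node 5 as the 0 V reference.
Source V1 fixes V_0 = 10 V.
KCL at each unknown node (sum of currents leaving = 0; resistances in Ω):
  Node 1: (V_1 - 0)/36 + (V_1 - V_3)/6.8 = 0
  Node 2: (V_2 - 0)/360 + (V_2 - V_3)/39000 + (V_2 - 10)/1200 + (V_2 - V_4)/1.5 = 0
  Node 3: (V_3 - V_2)/39000 + (V_3 - V_1)/6.8 + (V_3 - V_4)/82 = 0
  Node 4: (V_4 - 10)/56000 + (V_4 - V_2)/1.5 + (V_4 - V_3)/82 + (V_4 - 0)/3900 = 0
Collecting terms (coefficients in siemens):
  0.1748·V_1 - 0.1471·V_3 = 0
  0.6703·V_2 - 0.00002564·V_3 - 0.6667·V_4 = 0.008333
  0.1593·V_3 - 0.1471·V_1 - 0.00002564·V_2 - 0.0122·V_4 = 0
  0.6791·V_4 - 0.6667·V_2 - 0.0122·V_3 = 0.0001786
Solving these 4 simultaneous equations (Gaussian elimination) gives:
  V_1 = 0.2057 V, V_2 = 0.7207 V, V_3 = 0.2446 V, V_4 = 0.7121 V
The requested potential is V_3 = 0.2446 V.

Final answer: V_3 = 0.2446 V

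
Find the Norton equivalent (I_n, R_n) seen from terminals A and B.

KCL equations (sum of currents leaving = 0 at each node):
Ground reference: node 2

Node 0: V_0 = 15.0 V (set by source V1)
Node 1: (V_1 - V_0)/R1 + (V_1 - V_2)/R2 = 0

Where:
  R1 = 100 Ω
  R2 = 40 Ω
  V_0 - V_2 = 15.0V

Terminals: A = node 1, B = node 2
Find the Thévenin equivalent first; then I_n = V_th/R_th and R_n = R_th.
Step 1 — V_th is the open-circuit voltage V_A - V_B (nothing connected across the terminals).
Nodal analysis, taking node 2 as the 0 V reference.
Source V1 fixes V_0 = 15 V.
KCL at each unknown node (sum of currents leaving = 0; resistances in Ω):
  Node 1: (V_1 - 15)/100 + (V_1 - 0)/40 = 0
Collecting terms: 0.035 × V_1 = 0.15  =>  V_1 = 4.286 V
V_th = V_1 - V_2 = 4.286 - 0 = 4.286 V
Step 2 — R_th: zero the source — replace V1 by a short circuit (node 2 merges into node 0) — and find the resistance seen between A (node 1) and B (node 0).
Reduce the network between node 1 (A) and node 0 (B) by series/parallel combination:
  Rp1 = R1 ‖ R2 (parallel, both between nodes 0 and 1) = 1/(1/100 + 1/40) = 28.57 Ω
R_th = 28.57 Ω
I_n = V_th/R_th = 4.286/28.57 = 0.15 A, and R_n = R_th = 28.57 Ω

Final answer: I_n = 0.15 A, R_n = 28.57 Ω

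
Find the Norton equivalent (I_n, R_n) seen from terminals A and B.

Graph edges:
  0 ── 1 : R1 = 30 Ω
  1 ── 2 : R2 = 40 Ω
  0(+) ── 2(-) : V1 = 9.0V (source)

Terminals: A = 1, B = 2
Find the Thévenin equivalent first; then I_n = V_th/R_th and R_n = R_th.
Step 1 — V_th is the open-circuit voltage V_A - V_B (nothing connected across the terminals).
Nodal analysis, taking node 2 as the 0 V reference.
Source V1 fixes V_0 = 9 V.
KCL at each unknown node (sum of currents leaving = 0; resistances in Ω):
  Node 1: (V_1 - 9)/30 + (V_1 - 0)/40 = 0
Collecting terms: 0.05833 × V_1 = 0.3  =>  V_1 = 5.143 V
V_th = V_1 - V_2 = 5.143 - 0 = 5.143 V
Step 2 — R_th: zero the source — replace V1 by a short circuit (node 2 merges into node 0) — and find the resistance seen between A (node 1) and B (node 0).
Reduce the network between node 1 (A) and node 0 (B) by series/parallel combination:
  Rp1 = R1 ‖ R2 (parallel, both between nodes 0 and 1) = 1/(1/30 + 1/40) = 17.14 Ω
R_th = 17.14 Ω
I_n = V_th/R_th = 5.143/17.14 = 0.3 A, and R_n = R_th = 17.14 Ω

Final answer: I_n = 0.3 A, R_n = 17.14 Ω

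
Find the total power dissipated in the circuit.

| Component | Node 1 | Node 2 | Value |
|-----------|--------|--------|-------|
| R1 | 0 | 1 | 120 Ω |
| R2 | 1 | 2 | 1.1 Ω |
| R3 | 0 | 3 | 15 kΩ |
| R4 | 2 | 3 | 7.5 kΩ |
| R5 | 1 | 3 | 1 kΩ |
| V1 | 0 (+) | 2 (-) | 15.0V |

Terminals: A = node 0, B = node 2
Nodal analysis, taking node 2 as the 0 V reference.
Source V1 fixes V_0 = 15 V.
KCL at each unknown node (sum of currents leaving = 0; resistances in Ω):
  Node 1: (V_1 - 15)/120 + (V_1 - 0)/1.1 + (V_1 - V_3)/1000 = 0
  Node 3: (V_3 - 15)/15000 + (V_3 - 0)/7500 + (V_3 - V_1)/1000 = 0
Collecting terms (coefficients in siemens):
  0.9184·V_1 - 0.001·V_3 = 0.125
  0.0012·V_3 - 0.001·V_1 = 0.001
Determinant D = (0.9184)(0.0012) - (-0.001)(-0.001) = 0.001101
V_1 = [(0.125)(0.0012) - (-0.001)(0.001)]/D = 0.1371 V
V_3 = [(0.9184)(0.001) - (0.125)(-0.001)]/D = 0.9476 V
Power in each resistor, P = (ΔV)²/R:
  P_R1 = (15 - 0.1371)²/120 = 1.841 W
  P_R2 = (0.1371 - 0)²/1.1 = 0.0171 W
  P_R3 = (15 - 0.9476)²/15000 = 0.01316 W
  P_R4 = (0 - 0.9476)²/7500 = 0.0001197 W
  P_R5 = (0.1371 - 0.9476)²/1000 = 0.0006569 W
P_total = P_R1 + P_R2 + P_R3 + P_R4 + P_R5 = 1.872 W

Final answer: 1.872 W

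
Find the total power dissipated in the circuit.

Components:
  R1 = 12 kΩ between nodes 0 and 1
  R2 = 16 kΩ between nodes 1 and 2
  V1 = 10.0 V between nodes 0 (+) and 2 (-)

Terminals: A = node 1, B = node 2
Nodal analysis, taking node 2 as the 0 V reference.
Source V1 fixes V_0 = 10 V.
KCL at each unknown node (sum of currents leaving = 0; resistances in Ω):
  Node 1: (V_1 - 10)/12000 + (V_1 - 0)/16000 = 0
Collecting terms: 0.0001458 × V_1 = 0.0008333  =>  V_1 = 5.714 V
Power in each resistor, P = (ΔV)²/R:
  P_R1 = (10 - 5.714)²/12000 = 0.001531 W
  P_R2 = (5.714 - 0)²/16000 = 0.002041 W
P_total = P_R1 + P_R2 = 0.003571 W

Final answer: 0.003571 W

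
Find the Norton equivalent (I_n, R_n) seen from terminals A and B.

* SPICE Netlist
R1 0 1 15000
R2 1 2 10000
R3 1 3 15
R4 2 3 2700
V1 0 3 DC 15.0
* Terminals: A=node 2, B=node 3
Find the Thévenin equivalent first; then I_n = V_th/R_th and R_n = R_th.
Step 1 — V_th is the open-circuit voltage V_A - V_B (nothing connected across the terminals).
Nodal analysis, taking node 3 as the 0 V reference.
Source V1 fixes V_0 = 15 V.
KCL at each unknown node (sum of currents leaving = 0; resistances in Ω):
  Node 1: (V_1 - 15)/15000 + (V_1 - V_2)/10000 + (V_1 - 0)/15 = 0
  Node 2: (V_2 - V_1)/10000 + (V_2 - 0)/2700 = 0
Collecting terms (coefficients in siemens):
  0.06683·V_1 - 0.0001·V_2 = 0.001
  0.0004704·V_2 - 0.0001·V_1 = 0
Determinant D = (0.06683)(0.0004704) - (-0.0001)(-0.0001) = 0.00003143
V_1 = [(0.001)(0.0004704) - (-0.0001)(0)]/D = 0.01497 V
V_2 = [(0.06683)(0) - (0.001)(-0.0001)]/D = 0.003182 V
V_th = V_2 - V_3 = 0.003182 - 0 = 0.003182 V
Step 2 — R_th: zero the source — replace V1 by a short circuit (node 3 merges into node 0) — and find the resistance seen between A (node 2) and B (node 0).
Reduce the network between node 2 (A) and node 0 (B) by series/parallel combination:
  Rp1 = R1 ‖ R3 (parallel, both between nodes 0 and 1) = 1/(1/15000 + 1/15) = 14.99 Ω
  Rs1 = R2 + Rp1 (series, joined only at node 1) = 10000 + 14.99 = 10010 Ω
  Rp2 = R4 ‖ Rs1 (parallel, both between nodes 0 and 2) = 1/(1/2700 + 1/10010) = 2127 Ω
R_th = 2.127 kΩ
I_n = V_th/R_th = 0.003182/2127 = 0.000001496 A, and R_n = R_th = 2.127 kΩ

Final answer: I_n = 1.496e-06 A, R_n = 2.127 kΩ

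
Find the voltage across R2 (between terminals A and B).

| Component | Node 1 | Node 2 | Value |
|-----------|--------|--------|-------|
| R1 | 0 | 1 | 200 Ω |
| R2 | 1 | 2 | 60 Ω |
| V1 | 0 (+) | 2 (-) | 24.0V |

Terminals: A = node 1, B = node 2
R1 and R2 are in series across V1 (node 0 → node 1 → node 2), and the output A–B is taken across R2, so this is a voltage divider.
Series current: I = V1/(R1 + R2) = 24/(200 + 60) = 24/260 = 0.09231 A
V_R2 = I × R2 = V1 × R2/(R1 + R2) = 24 × 60/260 = 5.538 V

Final answer: 5.538 V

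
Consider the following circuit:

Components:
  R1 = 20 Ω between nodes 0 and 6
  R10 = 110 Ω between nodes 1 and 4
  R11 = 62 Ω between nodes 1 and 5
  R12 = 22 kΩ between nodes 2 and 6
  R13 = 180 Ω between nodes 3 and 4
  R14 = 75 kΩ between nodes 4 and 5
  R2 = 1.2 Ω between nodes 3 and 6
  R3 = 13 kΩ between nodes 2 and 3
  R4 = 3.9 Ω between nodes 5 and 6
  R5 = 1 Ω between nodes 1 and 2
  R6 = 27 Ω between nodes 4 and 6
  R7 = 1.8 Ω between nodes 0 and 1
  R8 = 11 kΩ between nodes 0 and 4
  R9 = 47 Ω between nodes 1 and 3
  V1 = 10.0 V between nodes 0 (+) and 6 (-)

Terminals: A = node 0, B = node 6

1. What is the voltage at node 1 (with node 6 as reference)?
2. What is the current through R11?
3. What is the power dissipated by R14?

Nodal analysis, taking node 6 as the 0 V reference.
Source V1 fixes V_0 = 10 V.
KCL at each unknown node (sum of currents leaving = 0; resistances in Ω):
  Node 1: (V_1 - V_2)/1 + (V_1 - 10)/1.8 + (V_1 - V_3)/47 + (V_1 - V_4)/110 + (V_1 - V_5)/62 = 0
  Node 2: (V_2 - V_3)/13000 + (V_2 - V_1)/1 + (V_2 - 0)/22000 = 0
  Node 3: (V_3 - 0)/1.2 + (V_3 - V_2)/13000 + (V_3 - V_1)/47 + (V_3 - V_4)/180 = 0
  Node 4: (V_4 - 0)/27 + (V_4 - 10)/11000 + (V_4 - V_1)/110 + (V_4 - V_3)/180 + (V_4 - V_5)/75000 = 0
  Node 5: (V_5 - 0)/3.9 + (V_5 - V_1)/62 + (V_5 - V_4)/75000 = 0
Collecting terms (coefficients in siemens):
  1.602·V_1 - 1·V_2 - 0.02128·V_3 - 0.009091·V_4 - 0.01613·V_5 = 5.556
  1·V_2 - 1·V_1 - 0.00007692·V_3 = 0
  0.8602·V_3 - 0.02128·V_1 - 0.00007692·V_2 - 0.005556·V_4 = 0
  0.05179·V_4 - 0.009091·V_1 - 0.005556·V_3 - 0.00001333·V_5 = 0.0009091
  0.2726·V_5 - 0.01613·V_1 - 0.00001333·V_4 = 0
Solving these 5 simultaneous equations (Gaussian elimination) gives:
  V_1 = 9.274 V, V_2 = 9.273 V, V_3 = 0.241 V, V_4 = 1.672 V
  V_5 = 0.5489 V
Part 1:
  Read off the nodal solution: V_1 = 9.274 V
Part 2:
  I_R11 = (V_1 - V_5)/R11 = (9.274 - 0.5489)/62 = 0.1407 A
  Magnitude: I_R11 = 0.1407 A
Part 3:
  I_R14 = (V_4 - V_5)/R14 = (1.672 - 0.5489)/75000 = 0.00001497 A
  P_R14 = I_R14² × R14 = (0.00001497)² × 75000 = 0.0000168 W

Final answers:
1. V_1 = 9.274 V
2. I_R11 = 0.1407 A
3. P_R14 = 1.68e-05 W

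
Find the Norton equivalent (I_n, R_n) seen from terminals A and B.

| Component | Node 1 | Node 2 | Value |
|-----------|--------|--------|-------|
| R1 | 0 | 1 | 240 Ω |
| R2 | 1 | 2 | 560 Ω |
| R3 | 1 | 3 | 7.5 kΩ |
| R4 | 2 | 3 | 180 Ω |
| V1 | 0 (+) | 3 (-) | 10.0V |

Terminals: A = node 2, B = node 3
Find the Thévenin equivalent first; then I_n = V_th/R_th and R_n = R_th.
Step 1 — V_th is the open-circuit voltage V_A - V_B (nothing connected across the terminals).
Nodal analysis, taking node 3 as the 0 V reference.
Source V1 fixes V_0 = 10 V.
KCL at each unknown node (sum of currents leaving = 0; resistances in Ω):
  Node 1: (V_1 - 10)/240 + (V_1 - V_2)/560 + (V_1 - 0)/7500 = 0
  Node 2: (V_2 - V_1)/560 + (V_2 - 0)/180 = 0
Collecting terms (coefficients in siemens):
  0.006086·V_1 - 0.001786·V_2 = 0.04167
  0.007341·V_2 - 0.001786·V_1 = 0
Determinant D = (0.006086)(0.007341) - (-0.001786)(-0.001786) = 0.00004149
V_1 = [(0.04167)(0.007341) - (-0.001786)(0)]/D = 7.373 V
V_2 = [(0.006086)(0) - (0.04167)(-0.001786)]/D = 1.793 V
V_th = V_2 - V_3 = 1.793 - 0 = 1.793 V
Step 2 — R_th: zero the source — replace V1 by a short circuit (node 3 merges into node 0) — and find the resistance seen between A (node 2) and B (node 0).
Reduce the network between node 2 (A) and node 0 (B) by series/parallel combination:
  Rp1 = R1 ‖ R3 (parallel, both between nodes 0 and 1) = 1/(1/240 + 1/7500) = 232.6 Ω
  Rs1 = R2 + Rp1 (series, joined only at node 1) = 560 + 232.6 = 792.6 Ω
  Rp2 = R4 ‖ Rs1 (parallel, both between nodes 0 and 2) = 1/(1/180 + 1/792.6) = 146.7 Ω
R_th = 146.7 Ω
I_n = V_th/R_th = 1.793/146.7 = 0.01223 A, and R_n = R_th = 146.7 Ω

Final answer: I_n = 0.01223 A, R_n = 146.7 Ω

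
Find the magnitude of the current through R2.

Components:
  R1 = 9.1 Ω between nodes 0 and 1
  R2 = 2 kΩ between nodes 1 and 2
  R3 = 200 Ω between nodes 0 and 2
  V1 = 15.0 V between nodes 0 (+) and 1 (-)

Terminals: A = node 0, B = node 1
Nodal analysis, taking node 1 as the 0 V reference.
Source V1 fixes V_0 = 15 V.
KCL at each unknown node (sum of currents leaving = 0; resistances in Ω):
  Node 2: (V_2 - 0)/2000 + (V_2 - 15)/200 = 0
Collecting terms: 0.0055 × V_2 = 0.075  =>  V_2 = 13.64 V
I_R2 = (V_1 - V_2)/R2 = (0 - 13.64)/2000 = -0.006818 A
|I_R2| = 0.006818 A

Final answer: |I_R2| = 0.006818 A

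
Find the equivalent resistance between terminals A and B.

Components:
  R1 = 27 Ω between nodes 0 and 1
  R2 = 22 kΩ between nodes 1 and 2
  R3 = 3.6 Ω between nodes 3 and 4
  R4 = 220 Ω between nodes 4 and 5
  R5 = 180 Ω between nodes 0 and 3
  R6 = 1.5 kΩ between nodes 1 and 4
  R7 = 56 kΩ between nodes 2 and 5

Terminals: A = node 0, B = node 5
The network is not a plain series/parallel combination. Inject a 1 A test current into terminal A (node 0) and return it from terminal B (node 5); then R_eq = V_A / (1 A).
Nodal analysis, taking node 5 as the 0 V reference.
Current source I_test pushes 1 A into node 0 and draws it out of node 5.
KCL at each unknown node (sum of currents leaving = 0; resistances in Ω):
  Node 0: (V_0 - V_1)/27 + (V_0 - V_3)/180 - 1 = 0
  Node 1: (V_1 - V_0)/27 + (V_1 - V_2)/22000 + (V_1 - V_4)/1500 = 0
  Node 2: (V_2 - V_1)/22000 + (V_2 - 0)/56000 = 0
  Node 3: (V_3 - V_0)/180 + (V_3 - V_4)/3.6 = 0
  Node 4: (V_4 - V_1)/1500 + (V_4 - V_3)/3.6 + (V_4 - 0)/220 = 0
Collecting terms (coefficients in siemens):
  0.04259·V_0 - 0.03704·V_1 - 0.005556·V_3 = 1
  0.03775·V_1 - 0.03704·V_0 - 0.00004545·V_2 - 0.0006667·V_4 = 0
  0.00006331·V_2 - 0.00004545·V_1 = 0
  0.2833·V_3 - 0.005556·V_0 - 0.2778·V_4 = 0
  0.283·V_4 - 0.0006667·V_1 - 0.2778·V_3 = 0
Solving these 5 simultaneous equations (Gaussian elimination) gives:
  V_0 = 382 V, V_1 = 379 V, V_2 = 272.1 V, V_3 = 222.1 V
  V_4 = 218.9 V
R_eq = V_0 / 1 A = 382 Ω

Final answer: 382 Ω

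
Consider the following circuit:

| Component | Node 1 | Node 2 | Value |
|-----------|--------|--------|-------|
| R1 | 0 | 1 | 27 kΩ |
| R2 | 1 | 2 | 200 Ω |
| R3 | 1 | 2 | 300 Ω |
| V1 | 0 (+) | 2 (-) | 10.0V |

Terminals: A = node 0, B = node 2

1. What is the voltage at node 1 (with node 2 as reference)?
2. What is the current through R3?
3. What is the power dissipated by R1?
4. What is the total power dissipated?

Nodal analysis, taking node 2 as the 0 V reference.
Source V1 fixes V_0 = 10 V.
KCL at each unknown node (sum of currents leaving = 0; resistances in Ω):
  Node 1: (V_1 - 10)/27000 + (V_1 - 0)/200 + (V_1 - 0)/300 = 0
Collecting terms: 0.00837 × V_1 = 0.0003704  =>  V_1 = 0.04425 V
Part 1:
  Read off the nodal solution: V_1 = 0.04425 V
Part 2:
  I_R3 = (V_1 - V_2)/R3 = (0.04425 - 0)/300 = 0.0001475 A
  Magnitude: I_R3 = 0.0001475 A
Part 3:
  I_R1 = (V_0 - V_1)/R1 = (10 - 0.04425)/27000 = 0.0003687 A
  P_R1 = I_R1² × R1 = (0.0003687)² × 27000 = 0.003671 W
Part 4:
  Power in each resistor, P = (ΔV)²/R:
    P_R1 = (10 - 0.04425)²/27000 = 0.003671 W
    P_R2 = (0.04425 - 0)²/200 = 0.000009789 W
    P_R3 = (0.04425 - 0)²/300 = 0.000006526 W
  P_total = P_R1 + P_R2 + P_R3 = 0.003687 W

Final answers:
1. V_1 = 0.04425 V
2. I_R3 = 0.0001475 A
3. P_R1 = 0.003671 W
4. P_total = 0.003687 W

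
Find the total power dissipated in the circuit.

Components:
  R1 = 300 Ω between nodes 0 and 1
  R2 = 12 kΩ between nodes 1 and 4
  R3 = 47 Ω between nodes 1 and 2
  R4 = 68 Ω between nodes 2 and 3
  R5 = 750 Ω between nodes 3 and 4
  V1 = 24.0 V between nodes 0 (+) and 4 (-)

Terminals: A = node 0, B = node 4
Nodal analysis, taking node 4 as the 0 V reference.
Source V1 fixes V_0 = 24 V.
KCL at each unknown node (sum of currents leaving = 0; resistances in Ω):
  Node 1: (V_1 - 24)/300 + (V_1 - 0)/12000 + (V_1 - V_2)/47 = 0
  Node 2: (V_2 - V_1)/47 + (V_2 - V_3)/68 = 0
  Node 3: (V_3 - V_2)/68 + (V_3 - 0)/750 = 0
Collecting terms (coefficients in siemens):
  0.02469·V_1 - 0.02128·V_2 = 0.08
  0.03598·V_2 - 0.02128·V_1 - 0.01471·V_3 = 0
  0.01604·V_3 - 0.01471·V_2 = 0
Solving these 3 simultaneous equations (Gaussian elimination) gives:
  V_1 = 17.49 V, V_2 = 16.54 V, V_3 = 15.17 V
Power in each resistor, P = (ΔV)²/R:
  P_R1 = (24 - 17.49)²/300 = 0.1411 W
  P_R2 = (17.49 - 0)²/12000 = 0.02551 W
  P_R3 = (17.49 - 16.54)²/47 = 0.01923 W
  P_R4 = (16.54 - 15.17)²/68 = 0.02782 W
  P_R5 = (15.17 - 0)²/750 = 0.3068 W
P_total = P_R1 + P_R2 + P_R3 + P_R4 + P_R5 = 0.5204 W

Final answer: 0.5204 W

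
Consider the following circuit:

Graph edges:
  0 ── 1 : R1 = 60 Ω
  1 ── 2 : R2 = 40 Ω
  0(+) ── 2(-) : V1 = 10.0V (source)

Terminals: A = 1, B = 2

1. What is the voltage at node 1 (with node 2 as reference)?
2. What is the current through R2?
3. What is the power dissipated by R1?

Nodal analysis, taking node 2 as the 0 V reference.
Source V1 fixes V_0 = 10 V.
KCL at each unknown node (sum of currents leaving = 0; resistances in Ω):
  Node 1: (V_1 - 10)/60 + (V_1 - 0)/40 = 0
Collecting terms: 0.04167 × V_1 = 0.1667  =>  V_1 = 4 V
Part 1:
  Read off the nodal solution: V_1 = 4 V
Part 2:
  I_R2 = (V_1 - V_2)/R2 = (4 - 0)/40 = 0.1 A
  Magnitude: I_R2 = 0.1 A
Part 3:
  I_R1 = (V_0 - V_1)/R1 = (10 - 4)/60 = 0.1 A
  P_R1 = I_R1² × R1 = (0.1)² × 60 = 0.6 W

Final answers:
1. V_1 = 4 V
2. I_R2 = 0.1 A
3. P_R1 = 0.6 W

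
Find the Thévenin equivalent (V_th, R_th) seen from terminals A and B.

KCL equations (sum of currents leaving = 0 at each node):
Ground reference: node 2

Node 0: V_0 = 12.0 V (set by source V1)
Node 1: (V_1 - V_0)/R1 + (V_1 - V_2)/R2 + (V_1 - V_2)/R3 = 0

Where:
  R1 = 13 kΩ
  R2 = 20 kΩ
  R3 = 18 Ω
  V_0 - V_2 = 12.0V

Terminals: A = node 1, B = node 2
Step 1 — V_th is the open-circuit voltage V_A - V_B (nothing connected across the terminals).
Nodal analysis, taking node 2 as the 0 V reference.
Source V1 fixes V_0 = 12 V.
KCL at each unknown node (sum of currents leaving = 0; resistances in Ω):
  Node 1: (V_1 - 12)/13000 + (V_1 - 0)/20000 + (V_1 - 0)/18 = 0
Collecting terms: 0.05568 × V_1 = 0.0009231  =>  V_1 = 0.01658 V
V_th = V_1 - V_2 = 0.01658 - 0 = 0.01658 V
Step 2 — R_th: zero the source — replace V1 by a short circuit (node 2 merges into node 0) — and find the resistance seen between A (node 1) and B (node 0).
Reduce the network between node 1 (A) and node 0 (B) by series/parallel combination:
  Rp1 = R1 ‖ R2 ‖ R3 (parallel, all between nodes 0 and 1) = 1/(1/13000 + 1/20000 + 1/18) = 17.96 Ω
R_th = 17.96 Ω

Final answer: V_th = 0.01658 V, R_th = 17.96 Ω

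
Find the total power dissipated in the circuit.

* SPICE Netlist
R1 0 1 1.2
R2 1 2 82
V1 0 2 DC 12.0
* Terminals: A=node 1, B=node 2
Nodal analysis, taking node 2 as the 0 V reference.
Source V1 fixes V_0 = 12 V.
KCL at each unknown node (sum of currents leaving = 0; resistances in Ω):
  Node 1: (V_1 - 12)/1.2 + (V_1 - 0)/82 = 0
Collecting terms: 0.8455 × V_1 = 10  =>  V_1 = 11.83 V
Power in each resistor, P = (ΔV)²/R:
  P_R1 = (12 - 11.83)²/1.2 = 0.02496 W
  P_R2 = (11.83 - 0)²/82 = 1.706 W
P_total = P_R1 + P_R2 = 1.731 W

Final answer: 1.731 W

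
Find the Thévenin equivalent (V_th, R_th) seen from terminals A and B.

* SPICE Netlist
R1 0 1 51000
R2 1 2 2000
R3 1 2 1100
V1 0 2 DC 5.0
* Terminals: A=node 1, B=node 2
Step 1 — V_th is the open-circuit voltage V_A - V_B (nothing connected across the terminals).
Nodal analysis, taking node 2 as the 0 V reference.
Source V1 fixes V_0 = 5 V.
KCL at each unknown node (sum of currents leaving = 0; resistances in Ω):
  Node 1: (V_1 - 5)/51000 + (V_1 - 0)/2000 + (V_1 - 0)/1100 = 0
Collecting terms: 0.001429 × V_1 = 0.00009804  =>  V_1 = 0.06862 V
V_th = V_1 - V_2 = 0.06862 - 0 = 0.06862 V
Step 2 — R_th: zero the source — replace V1 by a short circuit (node 2 merges into node 0) — and find the resistance seen between A (node 1) and B (node 0).
Reduce the network between node 1 (A) and node 0 (B) by series/parallel combination:
  Rp1 = R1 ‖ R2 ‖ R3 (parallel, all between nodes 0 and 1) = 1/(1/51000 + 1/2000 + 1/1100) = 699.9 Ω
R_th = 699.9 Ω

Final answer: V_th = 0.06862 V, R_th = 699.9 Ω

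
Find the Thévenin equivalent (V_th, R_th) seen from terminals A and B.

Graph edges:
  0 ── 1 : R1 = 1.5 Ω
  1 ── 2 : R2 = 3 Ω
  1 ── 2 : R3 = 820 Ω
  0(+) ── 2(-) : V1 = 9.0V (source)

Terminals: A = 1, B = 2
Step 1 — V_th is the open-circuit voltage V_A - V_B (nothing connected across the terminals).
Nodal analysis, taking node 2 as the 0 V reference.
Source V1 fixes V_0 = 9 V.
KCL at each unknown node (sum of currents leaving = 0; resistances in Ω):
  Node 1: (V_1 - 9)/1.5 + (V_1 - 0)/3 + (V_1 - 0)/820 = 0
Collecting terms: 1.001 × V_1 = 6  =>  V_1 = 5.993 V
V_th = V_1 - V_2 = 5.993 - 0 = 5.993 V
Step 2 — R_th: zero the source — replace V1 by a short circuit (node 2 merges into node 0) — and find the resistance seen between A (node 1) and B (node 0).
Reduce the network between node 1 (A) and node 0 (B) by series/parallel combination:
  Rp1 = R1 ‖ R2 ‖ R3 (parallel, all between nodes 0 and 1) = 1/(1/1.5 + 1/3 + 1/820) = 0.9988 Ω
R_th = 0.9988 Ω

Final answer: V_th = 5.993 V, R_th = 0.9988 Ω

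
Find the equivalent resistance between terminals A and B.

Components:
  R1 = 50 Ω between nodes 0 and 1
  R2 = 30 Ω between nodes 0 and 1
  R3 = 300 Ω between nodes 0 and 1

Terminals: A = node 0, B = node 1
Reduce the network between node 0 (A) and node 1 (B) by series/parallel combination:
  Rp1 = R1 ‖ R2 ‖ R3 (parallel, all between nodes 0 and 1) = 1/(1/50 + 1/30 + 1/300) = 17.65 Ω
R_eq = 17.65 Ω

Final answer: 17.65 Ω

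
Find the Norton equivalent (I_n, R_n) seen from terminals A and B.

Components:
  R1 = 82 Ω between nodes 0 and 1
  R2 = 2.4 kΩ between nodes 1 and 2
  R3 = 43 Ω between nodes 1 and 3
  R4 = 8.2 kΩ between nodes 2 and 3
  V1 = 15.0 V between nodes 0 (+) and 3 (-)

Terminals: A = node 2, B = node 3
Find the Thévenin equivalent first; then I_n = V_th/R_th and R_n = R_th.
Step 1 — V_th is the open-circuit voltage V_A - V_B (nothing connected across the terminals).
Nodal analysis, taking node 3 as the 0 V reference.
Source V1 fixes V_0 = 15 V.
KCL at each unknown node (sum of currents leaving = 0; resistances in Ω):
  Node 1: (V_1 - 15)/82 + (V_1 - V_2)/2400 + (V_1 - 0)/43 = 0
  Node 2: (V_2 - V_1)/2400 + (V_2 - 0)/8200 = 0
Collecting terms (coefficients in siemens):
  0.03587·V_1 - 0.0004167·V_2 = 0.1829
  0.0005386·V_2 - 0.0004167·V_1 = 0
Determinant D = (0.03587)(0.0005386) - (-0.0004167)(-0.0004167) = 0.00001915
V_1 = [(0.1829)(0.0005386) - (-0.0004167)(0)]/D = 5.146 V
V_2 = [(0.03587)(0) - (0.1829)(-0.0004167)]/D = 3.981 V
V_th = V_2 - V_3 = 3.981 - 0 = 3.981 V
Step 2 — R_th: zero the source — replace V1 by a short circuit (node 3 merges into node 0) — and find the resistance seen between A (node 2) and B (node 0).
Reduce the network between node 2 (A) and node 0 (B) by series/parallel combination:
  Rp1 = R1 ‖ R3 (parallel, both between nodes 0 and 1) = 1/(1/82 + 1/43) = 28.21 Ω
  Rs1 = R2 + Rp1 (series, joined only at node 1) = 2400 + 28.21 = 2428 Ω
  Rp2 = R4 ‖ Rs1 (parallel, both between nodes 0 and 2) = 1/(1/8200 + 1/2428) = 1873 Ω
R_th = 1.873 kΩ
I_n = V_th/R_th = 3.981/1873 = 0.002125 A, and R_n = R_th = 1.873 kΩ

Final answer: I_n = 0.002125 A, R_n = 1.873 kΩ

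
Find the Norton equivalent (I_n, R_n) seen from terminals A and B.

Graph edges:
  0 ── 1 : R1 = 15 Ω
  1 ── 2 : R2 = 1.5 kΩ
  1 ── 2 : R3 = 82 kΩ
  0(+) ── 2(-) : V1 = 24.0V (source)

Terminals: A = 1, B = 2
Find the Thévenin equivalent first; then I_n = V_th/R_th and R_n = R_th.
Step 1 — V_th is the open-circuit voltage V_A - V_B (nothing connected across the terminals).
Nodal analysis, taking node 2 as the 0 V reference.
Source V1 fixes V_0 = 24 V.
KCL at each unknown node (sum of currents leaving = 0; resistances in Ω):
  Node 1: (V_1 - 24)/15 + (V_1 - 0)/1500 + (V_1 - 0)/82000 = 0
Collecting terms: 0.06735 × V_1 = 1.6  =>  V_1 = 23.76 V
V_th = V_1 - V_2 = 23.76 - 0 = 23.76 V
Step 2 — R_th: zero the source — replace V1 by a short circuit (node 2 merges into node 0) — and find the resistance seen between A (node 1) and B (node 0).
Reduce the network between node 1 (A) and node 0 (B) by series/parallel combination:
  Rp1 = R1 ‖ R2 ‖ R3 (parallel, all between nodes 0 and 1) = 1/(1/15 + 1/1500 + 1/82000) = 14.85 Ω
R_th = 14.85 Ω
I_n = V_th/R_th = 23.76/14.85 = 1.6 A, and R_n = R_th = 14.85 Ω

Final answer: I_n = 1.6 A, R_n = 14.85 Ω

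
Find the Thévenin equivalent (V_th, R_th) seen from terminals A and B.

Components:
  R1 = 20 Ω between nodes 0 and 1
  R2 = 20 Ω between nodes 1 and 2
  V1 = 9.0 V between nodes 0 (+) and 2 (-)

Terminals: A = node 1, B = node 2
Step 1 — V_th is the open-circuit voltage V_A - V_B (nothing connected across the terminals).
Nodal analysis, taking node 2 as the 0 V reference.
Source V1 fixes V_0 = 9 V.
KCL at each unknown node (sum of currents leaving = 0; resistances in Ω):
  Node 1: (V_1 - 9)/20 + (V_1 - 0)/20 = 0
Collecting terms: 0.1 × V_1 = 0.45  =>  V_1 = 4.5 V
V_th = V_1 - V_2 = 4.5 - 0 = 4.5 V
Step 2 — R_th: zero the source — replace V1 by a short circuit (node 2 merges into node 0) — and find the resistance seen between A (node 1) and B (node 0).
Reduce the network between node 1 (A) and node 0 (B) by series/parallel combination:
  Rp1 = R1 ‖ R2 (parallel, both between nodes 0 and 1) = 1/(1/20 + 1/20) = 10 Ω
R_th = 10 Ω

Final answer: V_th = 4.5 V, R_th = 10 Ω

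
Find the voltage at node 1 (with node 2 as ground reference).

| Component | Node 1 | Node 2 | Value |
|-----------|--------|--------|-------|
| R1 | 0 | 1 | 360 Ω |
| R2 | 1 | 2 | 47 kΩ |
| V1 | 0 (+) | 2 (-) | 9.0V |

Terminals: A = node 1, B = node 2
Nodal analysis, taking node 2 as the 0 V reference.
Source V1 fixes V_0 = 9 V.
KCL at each unknown node (sum of currents leaving = 0; resistances in Ω):
  Node 1: (V_1 - 9)/360 + (V_1 - 0)/47000 = 0
Collecting terms: 0.002799 × V_1 = 0.025  =>  V_1 = 8.932 V
The requested potential is V_1 = 8.932 V.

Final answer: V_1 = 8.932 V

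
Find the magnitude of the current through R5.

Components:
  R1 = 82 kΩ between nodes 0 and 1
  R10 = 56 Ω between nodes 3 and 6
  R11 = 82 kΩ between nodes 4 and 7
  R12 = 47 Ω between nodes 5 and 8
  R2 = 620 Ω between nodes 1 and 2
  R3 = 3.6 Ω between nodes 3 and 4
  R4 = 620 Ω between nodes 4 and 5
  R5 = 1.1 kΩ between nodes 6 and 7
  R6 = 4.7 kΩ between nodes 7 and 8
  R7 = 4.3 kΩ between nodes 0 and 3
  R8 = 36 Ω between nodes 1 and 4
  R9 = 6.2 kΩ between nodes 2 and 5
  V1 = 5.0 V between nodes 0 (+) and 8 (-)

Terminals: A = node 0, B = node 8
Nodal analysis, taking node 8 as the 0 V reference.
Source V1 fixes V_0 = 5 V.
KCL at each unknown node (sum of currents leaving = 0; resistances in Ω):
  Node 1: (V_1 - 5)/82000 + (V_1 - V_2)/620 + (V_1 - V_4)/36 = 0
  Node 2: (V_2 - V_1)/620 + (V_2 - V_5)/6200 = 0
  Node 3: (V_3 - V_4)/3.6 + (V_3 - 5)/4300 + (V_3 - V_6)/56 = 0
  Node 4: (V_4 - V_3)/3.6 + (V_4 - V_5)/620 + (V_4 - V_1)/36 + (V_4 - V_7)/82000 = 0
  Node 5: (V_5 - V_4)/620 + (V_5 - V_2)/6200 + (V_5 - 0)/47 = 0
  Node 6: (V_6 - V_7)/1100 + (V_6 - V_3)/56 = 0
  Node 7: (V_7 - V_6)/1100 + (V_7 - 0)/4700 + (V_7 - V_4)/82000 = 0
Collecting terms (coefficients in siemens):
  0.0294·V_1 - 0.001613·V_2 - 0.02778·V_4 = 0.00006098
  0.001774·V_2 - 0.001613·V_1 - 0.0001613·V_5 = 0
  0.2959·V_3 - 0.2778·V_4 - 0.01786·V_6 = 0.001163
  0.3072·V_4 - 0.02778·V_1 - 0.2778·V_3 - 0.001613·V_5 - 0.0000122·V_7 = 0
  0.02305·V_5 - 0.0001613·V_2 - 0.001613·V_4 = 0
  0.01877·V_6 - 0.01786·V_3 - 0.0009091·V_7 = 0
  0.001134·V_7 - 0.0000122·V_4 - 0.0009091·V_6 = 0
Solving these 7 simultaneous equations (Gaussian elimination) gives:
  V_1 = 0.598 V, V_2 = 0.5478 V, V_3 = 0.6023 V, V_4 = 0.599 V
  V_5 = 0.04574 V, V_6 = 0.5966 V, V_7 = 0.4847 V
I_R5 = (V_6 - V_7)/R5 = (0.5966 - 0.4847)/1100 = 0.0001017 A
|I_R5| = 0.0001017 A

Final answer: |I_R5| = 0.0001017 A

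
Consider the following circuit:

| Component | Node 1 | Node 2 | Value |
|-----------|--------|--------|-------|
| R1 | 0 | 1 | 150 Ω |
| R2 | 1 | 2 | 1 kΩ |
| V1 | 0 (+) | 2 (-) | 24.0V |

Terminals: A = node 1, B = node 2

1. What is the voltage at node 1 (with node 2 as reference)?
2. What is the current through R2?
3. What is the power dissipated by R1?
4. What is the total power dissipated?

Nodal analysis, taking node 2 as the 0 V reference.
Source V1 fixes V_0 = 24 V.
KCL at each unknown node (sum of currents leaving = 0; resistances in Ω):
  Node 1: (V_1 - 24)/150 + (V_1 - 0)/1000 = 0
Collecting terms: 0.007667 × V_1 = 0.16  =>  V_1 = 20.87 V
Part 1:
  Read off the nodal solution: V_1 = 20.87 V
Part 2:
  I_R2 = (V_1 - V_2)/R2 = (20.87 - 0)/1000 = 0.02087 A
  Magnitude: I_R2 = 0.02087 A
Part 3:
  I_R1 = (V_0 - V_1)/R1 = (24 - 20.87)/150 = 0.02087 A
  P_R1 = I_R1² × R1 = (0.02087)² × 150 = 0.06533 W
Part 4:
  Power in each resistor, P = (ΔV)²/R:
    P_R1 = (24 - 20.87)²/150 = 0.06533 W
    P_R2 = (20.87 - 0)²/1000 = 0.4355 W
  P_total = P_R1 + P_R2 = 0.5009 W

Final answers:
1. V_1 = 20.87 V
2. I_R2 = 0.02087 A
3. P_R1 = 0.06533 W
4. P_total = 0.5009 W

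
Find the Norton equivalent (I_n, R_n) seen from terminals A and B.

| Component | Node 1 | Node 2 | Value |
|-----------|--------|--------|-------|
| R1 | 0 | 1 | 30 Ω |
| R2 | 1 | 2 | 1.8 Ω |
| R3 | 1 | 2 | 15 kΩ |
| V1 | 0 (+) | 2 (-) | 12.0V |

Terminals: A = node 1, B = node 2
Find the Thévenin equivalent first; then I_n = V_th/R_th and R_n = R_th.
Step 1 — V_th is the open-circuit voltage V_A - V_B (nothing connected across the terminals).
Nodal analysis, taking node 2 as the 0 V reference.
Source V1 fixes V_0 = 12 V.
KCL at each unknown node (sum of currents leaving = 0; resistances in Ω):
  Node 1: (V_1 - 12)/30 + (V_1 - 0)/1.8 + (V_1 - 0)/15000 = 0
Collecting terms: 0.589 × V_1 = 0.4  =>  V_1 = 0.6792 V
V_th = V_1 - V_2 = 0.6792 - 0 = 0.6792 V
Step 2 — R_th: zero the source — replace V1 by a short circuit (node 2 merges into node 0) — and find the resistance seen between A (node 1) and B (node 0).
Reduce the network between node 1 (A) and node 0 (B) by series/parallel combination:
  Rp1 = R1 ‖ R2 ‖ R3 (parallel, all between nodes 0 and 1) = 1/(1/30 + 1/1.8 + 1/15000) = 1.698 Ω
R_th = 1.698 Ω
I_n = V_th/R_th = 0.6792/1.698 = 0.4 A, and R_n = R_th = 1.698 Ω

Final answer: I_n = 0.4 A, R_n = 1.698 Ω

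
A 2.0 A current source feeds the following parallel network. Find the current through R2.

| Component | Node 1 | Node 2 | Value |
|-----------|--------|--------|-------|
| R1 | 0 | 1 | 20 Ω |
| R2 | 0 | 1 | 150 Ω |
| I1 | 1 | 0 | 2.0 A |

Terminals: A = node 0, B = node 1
All resistors sit directly between nodes 0 and 1, so they are in parallel and share one voltage V; the full source current 2 A splits among them.
1/R_par = 1/20 + 1/150 = 0.05667 S  =>  R_par = 17.65 Ω
V = I × R_par = 2 × 17.65 = 35.29 V
I_R2 = V/R2 = 35.29/150 = 0.2353 A

Final answer: 0.2353 A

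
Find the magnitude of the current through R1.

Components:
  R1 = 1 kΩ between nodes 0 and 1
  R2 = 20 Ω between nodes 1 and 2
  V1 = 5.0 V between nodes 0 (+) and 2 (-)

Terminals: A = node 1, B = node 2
Nodal analysis, taking node 2 as the 0 V reference.
Source V1 fixes V_0 = 5 V.
KCL at each unknown node (sum of currents leaving = 0; resistances in Ω):
  Node 1: (V_1 - 5)/1000 + (V_1 - 0)/20 = 0
Collecting terms: 0.051 × V_1 = 0.005  =>  V_1 = 0.09804 V
I_R1 = (V_0 - V_1)/R1 = (5 - 0.09804)/1000 = 0.004902 A
|I_R1| = 0.004902 A

Final answer: |I_R1| = 0.004902 A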